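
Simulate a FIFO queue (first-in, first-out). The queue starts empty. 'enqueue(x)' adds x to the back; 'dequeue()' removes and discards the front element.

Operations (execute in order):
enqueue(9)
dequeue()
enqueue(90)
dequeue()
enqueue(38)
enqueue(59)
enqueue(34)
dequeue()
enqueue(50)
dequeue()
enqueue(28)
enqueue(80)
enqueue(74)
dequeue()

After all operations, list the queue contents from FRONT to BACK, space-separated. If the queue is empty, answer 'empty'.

Answer: 50 28 80 74

Derivation:
enqueue(9): [9]
dequeue(): []
enqueue(90): [90]
dequeue(): []
enqueue(38): [38]
enqueue(59): [38, 59]
enqueue(34): [38, 59, 34]
dequeue(): [59, 34]
enqueue(50): [59, 34, 50]
dequeue(): [34, 50]
enqueue(28): [34, 50, 28]
enqueue(80): [34, 50, 28, 80]
enqueue(74): [34, 50, 28, 80, 74]
dequeue(): [50, 28, 80, 74]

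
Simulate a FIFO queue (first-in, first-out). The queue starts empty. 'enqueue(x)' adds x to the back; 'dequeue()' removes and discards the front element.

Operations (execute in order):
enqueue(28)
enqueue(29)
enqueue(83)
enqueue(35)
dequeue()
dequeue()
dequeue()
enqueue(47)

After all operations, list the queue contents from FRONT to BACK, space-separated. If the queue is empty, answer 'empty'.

Answer: 35 47

Derivation:
enqueue(28): [28]
enqueue(29): [28, 29]
enqueue(83): [28, 29, 83]
enqueue(35): [28, 29, 83, 35]
dequeue(): [29, 83, 35]
dequeue(): [83, 35]
dequeue(): [35]
enqueue(47): [35, 47]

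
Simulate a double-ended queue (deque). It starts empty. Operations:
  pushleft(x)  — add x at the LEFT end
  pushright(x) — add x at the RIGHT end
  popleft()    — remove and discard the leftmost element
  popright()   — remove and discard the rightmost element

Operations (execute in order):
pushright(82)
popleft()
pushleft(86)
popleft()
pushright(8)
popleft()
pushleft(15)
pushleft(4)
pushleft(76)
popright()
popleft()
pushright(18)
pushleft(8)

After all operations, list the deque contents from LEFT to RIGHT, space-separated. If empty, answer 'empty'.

Answer: 8 4 18

Derivation:
pushright(82): [82]
popleft(): []
pushleft(86): [86]
popleft(): []
pushright(8): [8]
popleft(): []
pushleft(15): [15]
pushleft(4): [4, 15]
pushleft(76): [76, 4, 15]
popright(): [76, 4]
popleft(): [4]
pushright(18): [4, 18]
pushleft(8): [8, 4, 18]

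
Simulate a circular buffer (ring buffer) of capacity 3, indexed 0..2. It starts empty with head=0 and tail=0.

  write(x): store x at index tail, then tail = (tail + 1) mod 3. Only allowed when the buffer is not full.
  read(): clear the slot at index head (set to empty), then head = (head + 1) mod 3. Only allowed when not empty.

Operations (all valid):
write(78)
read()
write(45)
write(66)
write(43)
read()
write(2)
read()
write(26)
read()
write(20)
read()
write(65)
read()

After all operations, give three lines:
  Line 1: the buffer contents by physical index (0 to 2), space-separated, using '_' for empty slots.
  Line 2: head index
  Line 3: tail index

write(78): buf=[78 _ _], head=0, tail=1, size=1
read(): buf=[_ _ _], head=1, tail=1, size=0
write(45): buf=[_ 45 _], head=1, tail=2, size=1
write(66): buf=[_ 45 66], head=1, tail=0, size=2
write(43): buf=[43 45 66], head=1, tail=1, size=3
read(): buf=[43 _ 66], head=2, tail=1, size=2
write(2): buf=[43 2 66], head=2, tail=2, size=3
read(): buf=[43 2 _], head=0, tail=2, size=2
write(26): buf=[43 2 26], head=0, tail=0, size=3
read(): buf=[_ 2 26], head=1, tail=0, size=2
write(20): buf=[20 2 26], head=1, tail=1, size=3
read(): buf=[20 _ 26], head=2, tail=1, size=2
write(65): buf=[20 65 26], head=2, tail=2, size=3
read(): buf=[20 65 _], head=0, tail=2, size=2

Answer: 20 65 _
0
2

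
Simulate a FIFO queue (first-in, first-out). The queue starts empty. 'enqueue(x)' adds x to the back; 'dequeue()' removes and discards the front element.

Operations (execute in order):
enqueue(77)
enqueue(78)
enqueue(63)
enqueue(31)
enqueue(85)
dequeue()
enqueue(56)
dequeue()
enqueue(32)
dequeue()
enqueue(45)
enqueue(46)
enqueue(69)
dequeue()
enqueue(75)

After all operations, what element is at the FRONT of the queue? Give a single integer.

Answer: 85

Derivation:
enqueue(77): queue = [77]
enqueue(78): queue = [77, 78]
enqueue(63): queue = [77, 78, 63]
enqueue(31): queue = [77, 78, 63, 31]
enqueue(85): queue = [77, 78, 63, 31, 85]
dequeue(): queue = [78, 63, 31, 85]
enqueue(56): queue = [78, 63, 31, 85, 56]
dequeue(): queue = [63, 31, 85, 56]
enqueue(32): queue = [63, 31, 85, 56, 32]
dequeue(): queue = [31, 85, 56, 32]
enqueue(45): queue = [31, 85, 56, 32, 45]
enqueue(46): queue = [31, 85, 56, 32, 45, 46]
enqueue(69): queue = [31, 85, 56, 32, 45, 46, 69]
dequeue(): queue = [85, 56, 32, 45, 46, 69]
enqueue(75): queue = [85, 56, 32, 45, 46, 69, 75]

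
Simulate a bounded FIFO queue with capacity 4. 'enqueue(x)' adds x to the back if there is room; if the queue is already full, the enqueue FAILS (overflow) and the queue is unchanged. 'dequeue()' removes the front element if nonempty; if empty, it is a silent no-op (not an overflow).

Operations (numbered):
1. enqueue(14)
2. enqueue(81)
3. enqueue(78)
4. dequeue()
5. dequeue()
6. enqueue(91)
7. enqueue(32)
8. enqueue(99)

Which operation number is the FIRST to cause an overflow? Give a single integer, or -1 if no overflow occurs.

Answer: -1

Derivation:
1. enqueue(14): size=1
2. enqueue(81): size=2
3. enqueue(78): size=3
4. dequeue(): size=2
5. dequeue(): size=1
6. enqueue(91): size=2
7. enqueue(32): size=3
8. enqueue(99): size=4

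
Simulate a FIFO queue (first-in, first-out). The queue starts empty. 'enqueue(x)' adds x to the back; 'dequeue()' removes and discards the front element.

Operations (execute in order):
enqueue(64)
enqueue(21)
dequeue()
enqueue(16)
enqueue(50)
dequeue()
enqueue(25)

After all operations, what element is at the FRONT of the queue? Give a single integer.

enqueue(64): queue = [64]
enqueue(21): queue = [64, 21]
dequeue(): queue = [21]
enqueue(16): queue = [21, 16]
enqueue(50): queue = [21, 16, 50]
dequeue(): queue = [16, 50]
enqueue(25): queue = [16, 50, 25]

Answer: 16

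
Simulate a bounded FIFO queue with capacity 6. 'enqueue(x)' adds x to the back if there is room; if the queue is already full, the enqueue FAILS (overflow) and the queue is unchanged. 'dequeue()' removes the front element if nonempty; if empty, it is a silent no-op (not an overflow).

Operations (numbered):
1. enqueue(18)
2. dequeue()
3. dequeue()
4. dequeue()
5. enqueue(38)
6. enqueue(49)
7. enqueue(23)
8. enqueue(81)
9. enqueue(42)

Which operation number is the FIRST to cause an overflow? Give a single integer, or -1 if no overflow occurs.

Answer: -1

Derivation:
1. enqueue(18): size=1
2. dequeue(): size=0
3. dequeue(): empty, no-op, size=0
4. dequeue(): empty, no-op, size=0
5. enqueue(38): size=1
6. enqueue(49): size=2
7. enqueue(23): size=3
8. enqueue(81): size=4
9. enqueue(42): size=5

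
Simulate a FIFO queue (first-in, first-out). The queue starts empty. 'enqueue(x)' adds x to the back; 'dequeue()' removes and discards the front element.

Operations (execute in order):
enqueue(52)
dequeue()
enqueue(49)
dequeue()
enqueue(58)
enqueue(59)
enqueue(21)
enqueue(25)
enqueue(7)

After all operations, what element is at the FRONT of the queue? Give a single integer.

Answer: 58

Derivation:
enqueue(52): queue = [52]
dequeue(): queue = []
enqueue(49): queue = [49]
dequeue(): queue = []
enqueue(58): queue = [58]
enqueue(59): queue = [58, 59]
enqueue(21): queue = [58, 59, 21]
enqueue(25): queue = [58, 59, 21, 25]
enqueue(7): queue = [58, 59, 21, 25, 7]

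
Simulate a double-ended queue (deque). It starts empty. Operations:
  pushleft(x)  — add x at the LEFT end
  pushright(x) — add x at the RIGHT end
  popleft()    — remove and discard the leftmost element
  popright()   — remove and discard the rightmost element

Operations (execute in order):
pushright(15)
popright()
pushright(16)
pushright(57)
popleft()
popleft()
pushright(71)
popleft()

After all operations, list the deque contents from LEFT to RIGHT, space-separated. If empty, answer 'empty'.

pushright(15): [15]
popright(): []
pushright(16): [16]
pushright(57): [16, 57]
popleft(): [57]
popleft(): []
pushright(71): [71]
popleft(): []

Answer: empty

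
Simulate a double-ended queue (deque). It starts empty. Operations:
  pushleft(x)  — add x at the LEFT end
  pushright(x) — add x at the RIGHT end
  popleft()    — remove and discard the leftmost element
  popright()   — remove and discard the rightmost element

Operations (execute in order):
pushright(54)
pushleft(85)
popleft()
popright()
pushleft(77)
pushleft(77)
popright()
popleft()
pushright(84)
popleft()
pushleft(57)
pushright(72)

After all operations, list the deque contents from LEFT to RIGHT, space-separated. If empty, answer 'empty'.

pushright(54): [54]
pushleft(85): [85, 54]
popleft(): [54]
popright(): []
pushleft(77): [77]
pushleft(77): [77, 77]
popright(): [77]
popleft(): []
pushright(84): [84]
popleft(): []
pushleft(57): [57]
pushright(72): [57, 72]

Answer: 57 72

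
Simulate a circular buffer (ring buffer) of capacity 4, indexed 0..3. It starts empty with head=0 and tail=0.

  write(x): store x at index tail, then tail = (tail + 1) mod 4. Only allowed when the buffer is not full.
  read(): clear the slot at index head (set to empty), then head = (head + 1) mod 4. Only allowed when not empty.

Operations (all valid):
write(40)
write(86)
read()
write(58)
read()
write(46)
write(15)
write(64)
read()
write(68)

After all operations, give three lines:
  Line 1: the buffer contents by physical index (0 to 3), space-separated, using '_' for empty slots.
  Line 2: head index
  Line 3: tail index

write(40): buf=[40 _ _ _], head=0, tail=1, size=1
write(86): buf=[40 86 _ _], head=0, tail=2, size=2
read(): buf=[_ 86 _ _], head=1, tail=2, size=1
write(58): buf=[_ 86 58 _], head=1, tail=3, size=2
read(): buf=[_ _ 58 _], head=2, tail=3, size=1
write(46): buf=[_ _ 58 46], head=2, tail=0, size=2
write(15): buf=[15 _ 58 46], head=2, tail=1, size=3
write(64): buf=[15 64 58 46], head=2, tail=2, size=4
read(): buf=[15 64 _ 46], head=3, tail=2, size=3
write(68): buf=[15 64 68 46], head=3, tail=3, size=4

Answer: 15 64 68 46
3
3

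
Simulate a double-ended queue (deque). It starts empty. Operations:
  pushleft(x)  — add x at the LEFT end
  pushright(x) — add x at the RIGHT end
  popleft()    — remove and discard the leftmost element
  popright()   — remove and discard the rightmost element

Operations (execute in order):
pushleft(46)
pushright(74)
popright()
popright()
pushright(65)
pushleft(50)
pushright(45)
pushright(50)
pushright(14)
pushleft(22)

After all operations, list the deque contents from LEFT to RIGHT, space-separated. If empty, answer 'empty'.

Answer: 22 50 65 45 50 14

Derivation:
pushleft(46): [46]
pushright(74): [46, 74]
popright(): [46]
popright(): []
pushright(65): [65]
pushleft(50): [50, 65]
pushright(45): [50, 65, 45]
pushright(50): [50, 65, 45, 50]
pushright(14): [50, 65, 45, 50, 14]
pushleft(22): [22, 50, 65, 45, 50, 14]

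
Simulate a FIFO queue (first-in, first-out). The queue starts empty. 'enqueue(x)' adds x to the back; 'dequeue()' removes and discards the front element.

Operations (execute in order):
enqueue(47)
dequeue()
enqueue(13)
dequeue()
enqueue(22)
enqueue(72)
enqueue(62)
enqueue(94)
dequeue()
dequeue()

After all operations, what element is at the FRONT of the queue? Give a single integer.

enqueue(47): queue = [47]
dequeue(): queue = []
enqueue(13): queue = [13]
dequeue(): queue = []
enqueue(22): queue = [22]
enqueue(72): queue = [22, 72]
enqueue(62): queue = [22, 72, 62]
enqueue(94): queue = [22, 72, 62, 94]
dequeue(): queue = [72, 62, 94]
dequeue(): queue = [62, 94]

Answer: 62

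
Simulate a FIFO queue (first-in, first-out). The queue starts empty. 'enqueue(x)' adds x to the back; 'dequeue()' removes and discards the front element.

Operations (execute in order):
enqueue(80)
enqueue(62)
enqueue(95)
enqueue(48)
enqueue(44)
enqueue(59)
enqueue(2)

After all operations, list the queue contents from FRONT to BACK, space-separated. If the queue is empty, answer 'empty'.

Answer: 80 62 95 48 44 59 2

Derivation:
enqueue(80): [80]
enqueue(62): [80, 62]
enqueue(95): [80, 62, 95]
enqueue(48): [80, 62, 95, 48]
enqueue(44): [80, 62, 95, 48, 44]
enqueue(59): [80, 62, 95, 48, 44, 59]
enqueue(2): [80, 62, 95, 48, 44, 59, 2]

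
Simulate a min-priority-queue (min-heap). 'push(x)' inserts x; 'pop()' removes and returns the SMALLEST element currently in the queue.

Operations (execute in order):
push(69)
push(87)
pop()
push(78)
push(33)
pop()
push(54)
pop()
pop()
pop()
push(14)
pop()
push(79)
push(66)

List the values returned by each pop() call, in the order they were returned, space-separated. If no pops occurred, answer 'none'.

Answer: 69 33 54 78 87 14

Derivation:
push(69): heap contents = [69]
push(87): heap contents = [69, 87]
pop() → 69: heap contents = [87]
push(78): heap contents = [78, 87]
push(33): heap contents = [33, 78, 87]
pop() → 33: heap contents = [78, 87]
push(54): heap contents = [54, 78, 87]
pop() → 54: heap contents = [78, 87]
pop() → 78: heap contents = [87]
pop() → 87: heap contents = []
push(14): heap contents = [14]
pop() → 14: heap contents = []
push(79): heap contents = [79]
push(66): heap contents = [66, 79]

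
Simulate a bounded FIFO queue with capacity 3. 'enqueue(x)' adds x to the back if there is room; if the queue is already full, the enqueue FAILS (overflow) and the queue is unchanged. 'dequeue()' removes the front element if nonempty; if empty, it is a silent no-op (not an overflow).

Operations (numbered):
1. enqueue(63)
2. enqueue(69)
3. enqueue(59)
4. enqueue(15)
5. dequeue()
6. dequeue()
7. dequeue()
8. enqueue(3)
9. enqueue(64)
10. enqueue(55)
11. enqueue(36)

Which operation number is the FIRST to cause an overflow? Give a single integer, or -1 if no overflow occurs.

1. enqueue(63): size=1
2. enqueue(69): size=2
3. enqueue(59): size=3
4. enqueue(15): size=3=cap → OVERFLOW (fail)
5. dequeue(): size=2
6. dequeue(): size=1
7. dequeue(): size=0
8. enqueue(3): size=1
9. enqueue(64): size=2
10. enqueue(55): size=3
11. enqueue(36): size=3=cap → OVERFLOW (fail)

Answer: 4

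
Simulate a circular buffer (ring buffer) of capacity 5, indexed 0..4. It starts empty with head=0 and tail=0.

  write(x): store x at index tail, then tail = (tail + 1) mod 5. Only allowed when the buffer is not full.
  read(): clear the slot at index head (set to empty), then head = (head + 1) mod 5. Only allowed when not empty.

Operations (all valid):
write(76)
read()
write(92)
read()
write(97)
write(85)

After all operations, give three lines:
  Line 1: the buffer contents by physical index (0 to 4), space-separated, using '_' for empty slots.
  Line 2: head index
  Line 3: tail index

write(76): buf=[76 _ _ _ _], head=0, tail=1, size=1
read(): buf=[_ _ _ _ _], head=1, tail=1, size=0
write(92): buf=[_ 92 _ _ _], head=1, tail=2, size=1
read(): buf=[_ _ _ _ _], head=2, tail=2, size=0
write(97): buf=[_ _ 97 _ _], head=2, tail=3, size=1
write(85): buf=[_ _ 97 85 _], head=2, tail=4, size=2

Answer: _ _ 97 85 _
2
4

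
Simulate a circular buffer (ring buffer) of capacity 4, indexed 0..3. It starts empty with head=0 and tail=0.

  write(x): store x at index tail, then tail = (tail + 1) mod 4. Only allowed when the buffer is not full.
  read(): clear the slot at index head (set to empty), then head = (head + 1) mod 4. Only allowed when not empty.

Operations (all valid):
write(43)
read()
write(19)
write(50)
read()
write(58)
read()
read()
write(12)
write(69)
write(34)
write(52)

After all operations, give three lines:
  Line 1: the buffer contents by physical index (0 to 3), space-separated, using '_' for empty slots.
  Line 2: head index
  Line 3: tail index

write(43): buf=[43 _ _ _], head=0, tail=1, size=1
read(): buf=[_ _ _ _], head=1, tail=1, size=0
write(19): buf=[_ 19 _ _], head=1, tail=2, size=1
write(50): buf=[_ 19 50 _], head=1, tail=3, size=2
read(): buf=[_ _ 50 _], head=2, tail=3, size=1
write(58): buf=[_ _ 50 58], head=2, tail=0, size=2
read(): buf=[_ _ _ 58], head=3, tail=0, size=1
read(): buf=[_ _ _ _], head=0, tail=0, size=0
write(12): buf=[12 _ _ _], head=0, tail=1, size=1
write(69): buf=[12 69 _ _], head=0, tail=2, size=2
write(34): buf=[12 69 34 _], head=0, tail=3, size=3
write(52): buf=[12 69 34 52], head=0, tail=0, size=4

Answer: 12 69 34 52
0
0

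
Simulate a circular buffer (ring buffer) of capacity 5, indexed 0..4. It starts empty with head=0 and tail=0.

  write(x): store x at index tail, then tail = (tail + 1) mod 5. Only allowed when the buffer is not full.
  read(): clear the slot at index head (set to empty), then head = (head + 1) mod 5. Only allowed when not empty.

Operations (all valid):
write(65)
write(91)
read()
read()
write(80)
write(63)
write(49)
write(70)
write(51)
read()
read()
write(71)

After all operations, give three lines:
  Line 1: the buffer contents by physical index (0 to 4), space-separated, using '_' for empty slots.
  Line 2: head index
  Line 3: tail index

Answer: 70 51 71 _ 49
4
3

Derivation:
write(65): buf=[65 _ _ _ _], head=0, tail=1, size=1
write(91): buf=[65 91 _ _ _], head=0, tail=2, size=2
read(): buf=[_ 91 _ _ _], head=1, tail=2, size=1
read(): buf=[_ _ _ _ _], head=2, tail=2, size=0
write(80): buf=[_ _ 80 _ _], head=2, tail=3, size=1
write(63): buf=[_ _ 80 63 _], head=2, tail=4, size=2
write(49): buf=[_ _ 80 63 49], head=2, tail=0, size=3
write(70): buf=[70 _ 80 63 49], head=2, tail=1, size=4
write(51): buf=[70 51 80 63 49], head=2, tail=2, size=5
read(): buf=[70 51 _ 63 49], head=3, tail=2, size=4
read(): buf=[70 51 _ _ 49], head=4, tail=2, size=3
write(71): buf=[70 51 71 _ 49], head=4, tail=3, size=4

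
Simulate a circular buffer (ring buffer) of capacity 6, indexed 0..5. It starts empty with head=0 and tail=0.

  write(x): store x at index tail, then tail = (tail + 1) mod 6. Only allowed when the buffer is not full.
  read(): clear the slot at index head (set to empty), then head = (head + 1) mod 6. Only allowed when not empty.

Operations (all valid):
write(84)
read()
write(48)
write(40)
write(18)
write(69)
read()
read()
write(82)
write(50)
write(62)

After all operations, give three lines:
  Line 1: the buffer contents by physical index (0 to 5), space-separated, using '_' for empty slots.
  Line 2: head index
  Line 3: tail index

Answer: 50 62 _ 18 69 82
3
2

Derivation:
write(84): buf=[84 _ _ _ _ _], head=0, tail=1, size=1
read(): buf=[_ _ _ _ _ _], head=1, tail=1, size=0
write(48): buf=[_ 48 _ _ _ _], head=1, tail=2, size=1
write(40): buf=[_ 48 40 _ _ _], head=1, tail=3, size=2
write(18): buf=[_ 48 40 18 _ _], head=1, tail=4, size=3
write(69): buf=[_ 48 40 18 69 _], head=1, tail=5, size=4
read(): buf=[_ _ 40 18 69 _], head=2, tail=5, size=3
read(): buf=[_ _ _ 18 69 _], head=3, tail=5, size=2
write(82): buf=[_ _ _ 18 69 82], head=3, tail=0, size=3
write(50): buf=[50 _ _ 18 69 82], head=3, tail=1, size=4
write(62): buf=[50 62 _ 18 69 82], head=3, tail=2, size=5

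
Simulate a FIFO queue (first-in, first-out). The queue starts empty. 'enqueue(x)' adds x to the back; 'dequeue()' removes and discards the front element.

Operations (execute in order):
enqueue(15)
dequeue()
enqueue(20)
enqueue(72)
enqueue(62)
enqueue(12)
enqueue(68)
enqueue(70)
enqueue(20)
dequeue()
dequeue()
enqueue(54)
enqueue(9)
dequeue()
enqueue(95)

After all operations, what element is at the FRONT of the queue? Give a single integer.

Answer: 12

Derivation:
enqueue(15): queue = [15]
dequeue(): queue = []
enqueue(20): queue = [20]
enqueue(72): queue = [20, 72]
enqueue(62): queue = [20, 72, 62]
enqueue(12): queue = [20, 72, 62, 12]
enqueue(68): queue = [20, 72, 62, 12, 68]
enqueue(70): queue = [20, 72, 62, 12, 68, 70]
enqueue(20): queue = [20, 72, 62, 12, 68, 70, 20]
dequeue(): queue = [72, 62, 12, 68, 70, 20]
dequeue(): queue = [62, 12, 68, 70, 20]
enqueue(54): queue = [62, 12, 68, 70, 20, 54]
enqueue(9): queue = [62, 12, 68, 70, 20, 54, 9]
dequeue(): queue = [12, 68, 70, 20, 54, 9]
enqueue(95): queue = [12, 68, 70, 20, 54, 9, 95]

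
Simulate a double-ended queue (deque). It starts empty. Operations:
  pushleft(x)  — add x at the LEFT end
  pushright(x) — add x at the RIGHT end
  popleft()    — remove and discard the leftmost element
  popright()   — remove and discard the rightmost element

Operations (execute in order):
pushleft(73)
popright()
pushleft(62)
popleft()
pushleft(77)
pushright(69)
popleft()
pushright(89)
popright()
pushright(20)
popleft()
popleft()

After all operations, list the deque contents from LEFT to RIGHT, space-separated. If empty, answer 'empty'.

Answer: empty

Derivation:
pushleft(73): [73]
popright(): []
pushleft(62): [62]
popleft(): []
pushleft(77): [77]
pushright(69): [77, 69]
popleft(): [69]
pushright(89): [69, 89]
popright(): [69]
pushright(20): [69, 20]
popleft(): [20]
popleft(): []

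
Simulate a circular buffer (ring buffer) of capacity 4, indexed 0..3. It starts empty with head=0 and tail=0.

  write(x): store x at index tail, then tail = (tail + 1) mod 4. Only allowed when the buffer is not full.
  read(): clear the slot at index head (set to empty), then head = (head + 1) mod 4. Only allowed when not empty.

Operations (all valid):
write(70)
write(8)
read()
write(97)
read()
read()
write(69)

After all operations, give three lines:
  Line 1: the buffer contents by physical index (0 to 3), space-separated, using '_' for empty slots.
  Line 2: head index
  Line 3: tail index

Answer: _ _ _ 69
3
0

Derivation:
write(70): buf=[70 _ _ _], head=0, tail=1, size=1
write(8): buf=[70 8 _ _], head=0, tail=2, size=2
read(): buf=[_ 8 _ _], head=1, tail=2, size=1
write(97): buf=[_ 8 97 _], head=1, tail=3, size=2
read(): buf=[_ _ 97 _], head=2, tail=3, size=1
read(): buf=[_ _ _ _], head=3, tail=3, size=0
write(69): buf=[_ _ _ 69], head=3, tail=0, size=1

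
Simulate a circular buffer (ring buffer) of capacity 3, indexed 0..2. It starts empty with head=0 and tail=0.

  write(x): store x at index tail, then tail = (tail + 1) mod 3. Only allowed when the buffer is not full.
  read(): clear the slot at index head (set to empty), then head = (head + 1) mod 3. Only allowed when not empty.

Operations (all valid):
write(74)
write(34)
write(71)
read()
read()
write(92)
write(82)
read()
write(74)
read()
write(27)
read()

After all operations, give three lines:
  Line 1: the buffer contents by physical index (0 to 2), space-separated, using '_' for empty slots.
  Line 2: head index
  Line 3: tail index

write(74): buf=[74 _ _], head=0, tail=1, size=1
write(34): buf=[74 34 _], head=0, tail=2, size=2
write(71): buf=[74 34 71], head=0, tail=0, size=3
read(): buf=[_ 34 71], head=1, tail=0, size=2
read(): buf=[_ _ 71], head=2, tail=0, size=1
write(92): buf=[92 _ 71], head=2, tail=1, size=2
write(82): buf=[92 82 71], head=2, tail=2, size=3
read(): buf=[92 82 _], head=0, tail=2, size=2
write(74): buf=[92 82 74], head=0, tail=0, size=3
read(): buf=[_ 82 74], head=1, tail=0, size=2
write(27): buf=[27 82 74], head=1, tail=1, size=3
read(): buf=[27 _ 74], head=2, tail=1, size=2

Answer: 27 _ 74
2
1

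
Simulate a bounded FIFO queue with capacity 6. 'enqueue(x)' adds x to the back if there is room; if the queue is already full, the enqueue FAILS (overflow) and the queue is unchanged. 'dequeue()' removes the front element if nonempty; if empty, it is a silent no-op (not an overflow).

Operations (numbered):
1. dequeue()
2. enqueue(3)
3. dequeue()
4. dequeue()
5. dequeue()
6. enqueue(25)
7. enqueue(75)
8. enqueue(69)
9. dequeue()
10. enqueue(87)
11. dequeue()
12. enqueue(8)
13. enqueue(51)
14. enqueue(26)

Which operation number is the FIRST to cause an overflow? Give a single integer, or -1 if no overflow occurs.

Answer: -1

Derivation:
1. dequeue(): empty, no-op, size=0
2. enqueue(3): size=1
3. dequeue(): size=0
4. dequeue(): empty, no-op, size=0
5. dequeue(): empty, no-op, size=0
6. enqueue(25): size=1
7. enqueue(75): size=2
8. enqueue(69): size=3
9. dequeue(): size=2
10. enqueue(87): size=3
11. dequeue(): size=2
12. enqueue(8): size=3
13. enqueue(51): size=4
14. enqueue(26): size=5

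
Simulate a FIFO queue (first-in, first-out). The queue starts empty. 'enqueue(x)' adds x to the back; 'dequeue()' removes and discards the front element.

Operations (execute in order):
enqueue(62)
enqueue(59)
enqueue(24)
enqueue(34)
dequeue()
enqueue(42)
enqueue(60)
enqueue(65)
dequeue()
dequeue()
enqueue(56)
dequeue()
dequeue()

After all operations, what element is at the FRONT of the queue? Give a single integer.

enqueue(62): queue = [62]
enqueue(59): queue = [62, 59]
enqueue(24): queue = [62, 59, 24]
enqueue(34): queue = [62, 59, 24, 34]
dequeue(): queue = [59, 24, 34]
enqueue(42): queue = [59, 24, 34, 42]
enqueue(60): queue = [59, 24, 34, 42, 60]
enqueue(65): queue = [59, 24, 34, 42, 60, 65]
dequeue(): queue = [24, 34, 42, 60, 65]
dequeue(): queue = [34, 42, 60, 65]
enqueue(56): queue = [34, 42, 60, 65, 56]
dequeue(): queue = [42, 60, 65, 56]
dequeue(): queue = [60, 65, 56]

Answer: 60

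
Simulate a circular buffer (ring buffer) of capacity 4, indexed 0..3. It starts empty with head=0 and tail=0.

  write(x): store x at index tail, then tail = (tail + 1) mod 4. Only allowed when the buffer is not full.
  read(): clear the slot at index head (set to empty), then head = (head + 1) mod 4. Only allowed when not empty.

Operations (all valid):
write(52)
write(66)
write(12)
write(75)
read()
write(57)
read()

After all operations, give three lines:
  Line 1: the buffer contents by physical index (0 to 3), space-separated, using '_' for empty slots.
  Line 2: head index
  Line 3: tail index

Answer: 57 _ 12 75
2
1

Derivation:
write(52): buf=[52 _ _ _], head=0, tail=1, size=1
write(66): buf=[52 66 _ _], head=0, tail=2, size=2
write(12): buf=[52 66 12 _], head=0, tail=3, size=3
write(75): buf=[52 66 12 75], head=0, tail=0, size=4
read(): buf=[_ 66 12 75], head=1, tail=0, size=3
write(57): buf=[57 66 12 75], head=1, tail=1, size=4
read(): buf=[57 _ 12 75], head=2, tail=1, size=3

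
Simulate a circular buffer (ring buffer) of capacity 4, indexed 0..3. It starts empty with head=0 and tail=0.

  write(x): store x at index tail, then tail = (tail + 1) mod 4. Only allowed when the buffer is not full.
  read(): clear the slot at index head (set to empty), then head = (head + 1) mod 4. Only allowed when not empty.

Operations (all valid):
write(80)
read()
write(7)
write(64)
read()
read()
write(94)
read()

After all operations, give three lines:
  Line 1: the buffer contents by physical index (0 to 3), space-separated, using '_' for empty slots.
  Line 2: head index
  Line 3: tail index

write(80): buf=[80 _ _ _], head=0, tail=1, size=1
read(): buf=[_ _ _ _], head=1, tail=1, size=0
write(7): buf=[_ 7 _ _], head=1, tail=2, size=1
write(64): buf=[_ 7 64 _], head=1, tail=3, size=2
read(): buf=[_ _ 64 _], head=2, tail=3, size=1
read(): buf=[_ _ _ _], head=3, tail=3, size=0
write(94): buf=[_ _ _ 94], head=3, tail=0, size=1
read(): buf=[_ _ _ _], head=0, tail=0, size=0

Answer: _ _ _ _
0
0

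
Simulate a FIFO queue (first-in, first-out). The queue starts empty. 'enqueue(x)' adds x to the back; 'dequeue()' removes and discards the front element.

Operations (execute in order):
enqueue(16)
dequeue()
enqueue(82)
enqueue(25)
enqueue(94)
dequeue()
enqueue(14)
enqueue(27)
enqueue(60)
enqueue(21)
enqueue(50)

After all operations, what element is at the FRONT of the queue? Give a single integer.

enqueue(16): queue = [16]
dequeue(): queue = []
enqueue(82): queue = [82]
enqueue(25): queue = [82, 25]
enqueue(94): queue = [82, 25, 94]
dequeue(): queue = [25, 94]
enqueue(14): queue = [25, 94, 14]
enqueue(27): queue = [25, 94, 14, 27]
enqueue(60): queue = [25, 94, 14, 27, 60]
enqueue(21): queue = [25, 94, 14, 27, 60, 21]
enqueue(50): queue = [25, 94, 14, 27, 60, 21, 50]

Answer: 25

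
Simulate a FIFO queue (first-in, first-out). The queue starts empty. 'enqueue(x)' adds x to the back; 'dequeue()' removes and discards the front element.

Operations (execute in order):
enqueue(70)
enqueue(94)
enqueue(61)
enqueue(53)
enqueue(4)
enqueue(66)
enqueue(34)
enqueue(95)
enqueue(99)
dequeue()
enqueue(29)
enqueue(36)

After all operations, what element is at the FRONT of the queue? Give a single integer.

Answer: 94

Derivation:
enqueue(70): queue = [70]
enqueue(94): queue = [70, 94]
enqueue(61): queue = [70, 94, 61]
enqueue(53): queue = [70, 94, 61, 53]
enqueue(4): queue = [70, 94, 61, 53, 4]
enqueue(66): queue = [70, 94, 61, 53, 4, 66]
enqueue(34): queue = [70, 94, 61, 53, 4, 66, 34]
enqueue(95): queue = [70, 94, 61, 53, 4, 66, 34, 95]
enqueue(99): queue = [70, 94, 61, 53, 4, 66, 34, 95, 99]
dequeue(): queue = [94, 61, 53, 4, 66, 34, 95, 99]
enqueue(29): queue = [94, 61, 53, 4, 66, 34, 95, 99, 29]
enqueue(36): queue = [94, 61, 53, 4, 66, 34, 95, 99, 29, 36]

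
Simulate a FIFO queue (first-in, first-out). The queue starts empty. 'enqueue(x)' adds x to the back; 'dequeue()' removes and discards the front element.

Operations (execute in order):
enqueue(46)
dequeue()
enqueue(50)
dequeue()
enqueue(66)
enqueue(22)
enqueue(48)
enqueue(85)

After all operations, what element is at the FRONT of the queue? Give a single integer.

enqueue(46): queue = [46]
dequeue(): queue = []
enqueue(50): queue = [50]
dequeue(): queue = []
enqueue(66): queue = [66]
enqueue(22): queue = [66, 22]
enqueue(48): queue = [66, 22, 48]
enqueue(85): queue = [66, 22, 48, 85]

Answer: 66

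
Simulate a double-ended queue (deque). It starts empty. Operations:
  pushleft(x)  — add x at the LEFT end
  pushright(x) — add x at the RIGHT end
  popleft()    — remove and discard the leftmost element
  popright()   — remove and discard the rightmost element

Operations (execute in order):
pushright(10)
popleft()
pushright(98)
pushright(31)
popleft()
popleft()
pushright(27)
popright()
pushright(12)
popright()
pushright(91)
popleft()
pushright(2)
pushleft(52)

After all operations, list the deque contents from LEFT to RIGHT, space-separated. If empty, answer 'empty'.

pushright(10): [10]
popleft(): []
pushright(98): [98]
pushright(31): [98, 31]
popleft(): [31]
popleft(): []
pushright(27): [27]
popright(): []
pushright(12): [12]
popright(): []
pushright(91): [91]
popleft(): []
pushright(2): [2]
pushleft(52): [52, 2]

Answer: 52 2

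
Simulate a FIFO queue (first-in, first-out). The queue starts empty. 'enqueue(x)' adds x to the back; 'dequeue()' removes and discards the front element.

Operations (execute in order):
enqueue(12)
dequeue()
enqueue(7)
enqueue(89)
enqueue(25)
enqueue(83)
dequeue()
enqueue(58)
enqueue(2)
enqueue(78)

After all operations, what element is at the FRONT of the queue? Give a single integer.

Answer: 89

Derivation:
enqueue(12): queue = [12]
dequeue(): queue = []
enqueue(7): queue = [7]
enqueue(89): queue = [7, 89]
enqueue(25): queue = [7, 89, 25]
enqueue(83): queue = [7, 89, 25, 83]
dequeue(): queue = [89, 25, 83]
enqueue(58): queue = [89, 25, 83, 58]
enqueue(2): queue = [89, 25, 83, 58, 2]
enqueue(78): queue = [89, 25, 83, 58, 2, 78]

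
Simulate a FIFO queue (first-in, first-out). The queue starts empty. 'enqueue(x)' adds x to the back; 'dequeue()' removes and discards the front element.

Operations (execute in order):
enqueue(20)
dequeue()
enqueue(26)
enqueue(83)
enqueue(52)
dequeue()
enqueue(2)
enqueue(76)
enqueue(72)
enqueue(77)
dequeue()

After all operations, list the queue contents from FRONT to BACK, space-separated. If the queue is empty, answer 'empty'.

Answer: 52 2 76 72 77

Derivation:
enqueue(20): [20]
dequeue(): []
enqueue(26): [26]
enqueue(83): [26, 83]
enqueue(52): [26, 83, 52]
dequeue(): [83, 52]
enqueue(2): [83, 52, 2]
enqueue(76): [83, 52, 2, 76]
enqueue(72): [83, 52, 2, 76, 72]
enqueue(77): [83, 52, 2, 76, 72, 77]
dequeue(): [52, 2, 76, 72, 77]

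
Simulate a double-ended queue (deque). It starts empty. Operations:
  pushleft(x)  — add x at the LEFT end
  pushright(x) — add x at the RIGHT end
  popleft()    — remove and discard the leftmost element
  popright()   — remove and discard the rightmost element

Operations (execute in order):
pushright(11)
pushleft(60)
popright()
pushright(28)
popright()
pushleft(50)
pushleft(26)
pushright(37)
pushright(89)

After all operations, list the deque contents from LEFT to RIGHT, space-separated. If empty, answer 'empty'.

pushright(11): [11]
pushleft(60): [60, 11]
popright(): [60]
pushright(28): [60, 28]
popright(): [60]
pushleft(50): [50, 60]
pushleft(26): [26, 50, 60]
pushright(37): [26, 50, 60, 37]
pushright(89): [26, 50, 60, 37, 89]

Answer: 26 50 60 37 89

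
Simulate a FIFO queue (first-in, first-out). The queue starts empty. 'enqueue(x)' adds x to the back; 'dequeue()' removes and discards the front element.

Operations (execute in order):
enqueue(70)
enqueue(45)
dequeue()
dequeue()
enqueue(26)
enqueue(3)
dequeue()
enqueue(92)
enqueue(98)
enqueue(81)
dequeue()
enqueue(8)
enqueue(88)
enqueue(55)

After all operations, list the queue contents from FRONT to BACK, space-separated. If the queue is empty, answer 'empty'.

Answer: 92 98 81 8 88 55

Derivation:
enqueue(70): [70]
enqueue(45): [70, 45]
dequeue(): [45]
dequeue(): []
enqueue(26): [26]
enqueue(3): [26, 3]
dequeue(): [3]
enqueue(92): [3, 92]
enqueue(98): [3, 92, 98]
enqueue(81): [3, 92, 98, 81]
dequeue(): [92, 98, 81]
enqueue(8): [92, 98, 81, 8]
enqueue(88): [92, 98, 81, 8, 88]
enqueue(55): [92, 98, 81, 8, 88, 55]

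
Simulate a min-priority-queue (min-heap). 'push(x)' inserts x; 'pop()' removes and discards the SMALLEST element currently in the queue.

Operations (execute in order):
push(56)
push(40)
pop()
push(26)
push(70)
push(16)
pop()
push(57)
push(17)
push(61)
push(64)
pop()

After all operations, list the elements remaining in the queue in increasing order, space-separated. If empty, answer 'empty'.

push(56): heap contents = [56]
push(40): heap contents = [40, 56]
pop() → 40: heap contents = [56]
push(26): heap contents = [26, 56]
push(70): heap contents = [26, 56, 70]
push(16): heap contents = [16, 26, 56, 70]
pop() → 16: heap contents = [26, 56, 70]
push(57): heap contents = [26, 56, 57, 70]
push(17): heap contents = [17, 26, 56, 57, 70]
push(61): heap contents = [17, 26, 56, 57, 61, 70]
push(64): heap contents = [17, 26, 56, 57, 61, 64, 70]
pop() → 17: heap contents = [26, 56, 57, 61, 64, 70]

Answer: 26 56 57 61 64 70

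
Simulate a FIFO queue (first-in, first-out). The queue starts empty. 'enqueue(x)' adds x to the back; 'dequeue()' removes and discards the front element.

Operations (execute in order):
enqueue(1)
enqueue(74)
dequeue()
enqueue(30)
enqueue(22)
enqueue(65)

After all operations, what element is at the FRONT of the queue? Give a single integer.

enqueue(1): queue = [1]
enqueue(74): queue = [1, 74]
dequeue(): queue = [74]
enqueue(30): queue = [74, 30]
enqueue(22): queue = [74, 30, 22]
enqueue(65): queue = [74, 30, 22, 65]

Answer: 74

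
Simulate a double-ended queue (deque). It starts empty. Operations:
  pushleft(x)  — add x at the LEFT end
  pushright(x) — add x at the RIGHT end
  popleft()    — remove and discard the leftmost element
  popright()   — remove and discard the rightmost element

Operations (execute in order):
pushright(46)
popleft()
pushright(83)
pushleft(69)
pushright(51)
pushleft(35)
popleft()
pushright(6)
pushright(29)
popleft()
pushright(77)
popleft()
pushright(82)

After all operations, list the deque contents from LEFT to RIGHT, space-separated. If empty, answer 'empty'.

pushright(46): [46]
popleft(): []
pushright(83): [83]
pushleft(69): [69, 83]
pushright(51): [69, 83, 51]
pushleft(35): [35, 69, 83, 51]
popleft(): [69, 83, 51]
pushright(6): [69, 83, 51, 6]
pushright(29): [69, 83, 51, 6, 29]
popleft(): [83, 51, 6, 29]
pushright(77): [83, 51, 6, 29, 77]
popleft(): [51, 6, 29, 77]
pushright(82): [51, 6, 29, 77, 82]

Answer: 51 6 29 77 82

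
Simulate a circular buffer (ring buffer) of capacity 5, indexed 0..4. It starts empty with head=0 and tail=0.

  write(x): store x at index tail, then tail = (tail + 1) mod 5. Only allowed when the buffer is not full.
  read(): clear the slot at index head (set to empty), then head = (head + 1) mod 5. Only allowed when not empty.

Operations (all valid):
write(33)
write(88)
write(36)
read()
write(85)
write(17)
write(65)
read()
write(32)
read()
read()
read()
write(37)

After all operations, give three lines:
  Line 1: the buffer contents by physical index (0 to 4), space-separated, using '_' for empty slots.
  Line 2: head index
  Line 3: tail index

write(33): buf=[33 _ _ _ _], head=0, tail=1, size=1
write(88): buf=[33 88 _ _ _], head=0, tail=2, size=2
write(36): buf=[33 88 36 _ _], head=0, tail=3, size=3
read(): buf=[_ 88 36 _ _], head=1, tail=3, size=2
write(85): buf=[_ 88 36 85 _], head=1, tail=4, size=3
write(17): buf=[_ 88 36 85 17], head=1, tail=0, size=4
write(65): buf=[65 88 36 85 17], head=1, tail=1, size=5
read(): buf=[65 _ 36 85 17], head=2, tail=1, size=4
write(32): buf=[65 32 36 85 17], head=2, tail=2, size=5
read(): buf=[65 32 _ 85 17], head=3, tail=2, size=4
read(): buf=[65 32 _ _ 17], head=4, tail=2, size=3
read(): buf=[65 32 _ _ _], head=0, tail=2, size=2
write(37): buf=[65 32 37 _ _], head=0, tail=3, size=3

Answer: 65 32 37 _ _
0
3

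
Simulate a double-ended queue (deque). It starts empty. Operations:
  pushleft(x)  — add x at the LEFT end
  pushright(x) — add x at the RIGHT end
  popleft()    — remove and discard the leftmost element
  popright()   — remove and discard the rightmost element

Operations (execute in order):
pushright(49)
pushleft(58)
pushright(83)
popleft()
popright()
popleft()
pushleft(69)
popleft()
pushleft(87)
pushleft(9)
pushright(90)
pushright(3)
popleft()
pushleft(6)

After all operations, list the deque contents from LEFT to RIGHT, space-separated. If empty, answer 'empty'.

Answer: 6 87 90 3

Derivation:
pushright(49): [49]
pushleft(58): [58, 49]
pushright(83): [58, 49, 83]
popleft(): [49, 83]
popright(): [49]
popleft(): []
pushleft(69): [69]
popleft(): []
pushleft(87): [87]
pushleft(9): [9, 87]
pushright(90): [9, 87, 90]
pushright(3): [9, 87, 90, 3]
popleft(): [87, 90, 3]
pushleft(6): [6, 87, 90, 3]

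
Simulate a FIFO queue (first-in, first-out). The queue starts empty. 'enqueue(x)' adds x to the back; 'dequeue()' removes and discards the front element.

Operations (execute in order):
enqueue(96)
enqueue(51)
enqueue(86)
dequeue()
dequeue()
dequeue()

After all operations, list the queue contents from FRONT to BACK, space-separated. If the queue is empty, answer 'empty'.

Answer: empty

Derivation:
enqueue(96): [96]
enqueue(51): [96, 51]
enqueue(86): [96, 51, 86]
dequeue(): [51, 86]
dequeue(): [86]
dequeue(): []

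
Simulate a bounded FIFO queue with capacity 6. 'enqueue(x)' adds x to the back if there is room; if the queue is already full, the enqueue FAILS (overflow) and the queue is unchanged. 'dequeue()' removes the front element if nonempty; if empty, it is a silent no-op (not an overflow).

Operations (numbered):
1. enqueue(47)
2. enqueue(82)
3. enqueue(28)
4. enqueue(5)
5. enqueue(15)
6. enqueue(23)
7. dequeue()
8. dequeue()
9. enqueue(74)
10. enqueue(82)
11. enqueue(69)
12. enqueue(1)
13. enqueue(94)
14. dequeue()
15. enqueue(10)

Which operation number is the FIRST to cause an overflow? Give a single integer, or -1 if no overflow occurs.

1. enqueue(47): size=1
2. enqueue(82): size=2
3. enqueue(28): size=3
4. enqueue(5): size=4
5. enqueue(15): size=5
6. enqueue(23): size=6
7. dequeue(): size=5
8. dequeue(): size=4
9. enqueue(74): size=5
10. enqueue(82): size=6
11. enqueue(69): size=6=cap → OVERFLOW (fail)
12. enqueue(1): size=6=cap → OVERFLOW (fail)
13. enqueue(94): size=6=cap → OVERFLOW (fail)
14. dequeue(): size=5
15. enqueue(10): size=6

Answer: 11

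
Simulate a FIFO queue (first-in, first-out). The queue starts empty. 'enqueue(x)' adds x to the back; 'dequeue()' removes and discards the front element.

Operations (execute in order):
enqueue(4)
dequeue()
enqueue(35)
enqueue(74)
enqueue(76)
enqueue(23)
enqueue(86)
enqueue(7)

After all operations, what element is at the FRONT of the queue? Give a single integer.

enqueue(4): queue = [4]
dequeue(): queue = []
enqueue(35): queue = [35]
enqueue(74): queue = [35, 74]
enqueue(76): queue = [35, 74, 76]
enqueue(23): queue = [35, 74, 76, 23]
enqueue(86): queue = [35, 74, 76, 23, 86]
enqueue(7): queue = [35, 74, 76, 23, 86, 7]

Answer: 35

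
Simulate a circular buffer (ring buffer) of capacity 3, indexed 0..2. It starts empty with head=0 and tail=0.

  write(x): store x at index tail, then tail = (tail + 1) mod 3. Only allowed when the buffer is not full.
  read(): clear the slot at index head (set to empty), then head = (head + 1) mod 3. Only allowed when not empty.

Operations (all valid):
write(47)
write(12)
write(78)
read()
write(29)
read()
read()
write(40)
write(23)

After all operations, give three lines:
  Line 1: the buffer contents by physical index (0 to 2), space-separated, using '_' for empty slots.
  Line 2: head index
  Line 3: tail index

Answer: 29 40 23
0
0

Derivation:
write(47): buf=[47 _ _], head=0, tail=1, size=1
write(12): buf=[47 12 _], head=0, tail=2, size=2
write(78): buf=[47 12 78], head=0, tail=0, size=3
read(): buf=[_ 12 78], head=1, tail=0, size=2
write(29): buf=[29 12 78], head=1, tail=1, size=3
read(): buf=[29 _ 78], head=2, tail=1, size=2
read(): buf=[29 _ _], head=0, tail=1, size=1
write(40): buf=[29 40 _], head=0, tail=2, size=2
write(23): buf=[29 40 23], head=0, tail=0, size=3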